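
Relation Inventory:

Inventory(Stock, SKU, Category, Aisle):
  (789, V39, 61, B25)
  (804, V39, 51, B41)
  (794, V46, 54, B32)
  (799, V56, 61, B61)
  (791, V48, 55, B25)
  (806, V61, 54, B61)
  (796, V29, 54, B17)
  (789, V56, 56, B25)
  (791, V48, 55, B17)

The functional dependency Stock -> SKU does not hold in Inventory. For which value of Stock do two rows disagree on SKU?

Stock=789: 2 rows → SKU takes values {V39, V56} — violation
Stock=804: 1 row → SKU = V39 ✓
Stock=794: 1 row → SKU = V46 ✓
Stock=799: 1 row → SKU = V56 ✓
Stock=791: 2 rows → SKU = V48, V48 ✓
Stock=806: 1 row → SKU = V61 ✓
Stock=796: 1 row → SKU = V29 ✓
The only Stock value with inconsistent SKU is Stock=789.

789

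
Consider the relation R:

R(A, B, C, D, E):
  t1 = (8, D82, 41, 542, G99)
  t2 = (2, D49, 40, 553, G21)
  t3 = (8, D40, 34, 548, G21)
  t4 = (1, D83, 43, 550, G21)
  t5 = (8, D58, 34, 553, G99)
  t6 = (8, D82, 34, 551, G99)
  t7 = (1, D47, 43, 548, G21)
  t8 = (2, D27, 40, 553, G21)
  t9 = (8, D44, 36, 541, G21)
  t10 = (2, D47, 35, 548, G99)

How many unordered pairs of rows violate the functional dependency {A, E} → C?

(A=8, E=G99): violating pairs (1,5), (1,6) — 2 pairs.
(A=2, E=G21): all 2 rows agree on C — 0 pairs.
(A=8, E=G21): violating pairs (3,9) — 1 pair.
(A=1, E=G21): all 2 rows agree on C — 0 pairs.

3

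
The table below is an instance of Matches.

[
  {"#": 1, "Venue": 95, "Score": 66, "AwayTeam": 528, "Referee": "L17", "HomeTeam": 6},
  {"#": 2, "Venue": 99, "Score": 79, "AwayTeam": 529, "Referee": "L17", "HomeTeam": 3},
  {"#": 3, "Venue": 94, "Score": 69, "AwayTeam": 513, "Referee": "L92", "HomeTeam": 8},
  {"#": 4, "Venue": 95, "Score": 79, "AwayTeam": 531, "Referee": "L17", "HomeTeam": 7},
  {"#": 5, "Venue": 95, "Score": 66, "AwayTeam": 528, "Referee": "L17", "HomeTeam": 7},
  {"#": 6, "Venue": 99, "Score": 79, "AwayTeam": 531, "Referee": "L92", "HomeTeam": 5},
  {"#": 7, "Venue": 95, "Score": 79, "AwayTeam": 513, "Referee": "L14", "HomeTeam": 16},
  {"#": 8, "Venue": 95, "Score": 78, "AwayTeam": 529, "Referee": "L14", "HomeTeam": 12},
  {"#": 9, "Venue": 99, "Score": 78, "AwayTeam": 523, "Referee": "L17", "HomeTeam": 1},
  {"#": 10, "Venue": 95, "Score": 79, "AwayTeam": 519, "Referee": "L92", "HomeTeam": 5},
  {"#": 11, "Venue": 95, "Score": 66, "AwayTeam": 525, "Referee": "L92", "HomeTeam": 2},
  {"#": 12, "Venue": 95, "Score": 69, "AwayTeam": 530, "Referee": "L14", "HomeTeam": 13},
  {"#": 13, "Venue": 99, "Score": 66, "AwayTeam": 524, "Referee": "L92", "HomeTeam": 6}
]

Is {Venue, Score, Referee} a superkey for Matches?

Rows 1 and 5 have the same {Venue, Score, Referee} value (Venue=95, Score=66, Referee=L17) but are distinct tuples, so {Venue, Score, Referee} does not determine every attribute — not a superkey.

No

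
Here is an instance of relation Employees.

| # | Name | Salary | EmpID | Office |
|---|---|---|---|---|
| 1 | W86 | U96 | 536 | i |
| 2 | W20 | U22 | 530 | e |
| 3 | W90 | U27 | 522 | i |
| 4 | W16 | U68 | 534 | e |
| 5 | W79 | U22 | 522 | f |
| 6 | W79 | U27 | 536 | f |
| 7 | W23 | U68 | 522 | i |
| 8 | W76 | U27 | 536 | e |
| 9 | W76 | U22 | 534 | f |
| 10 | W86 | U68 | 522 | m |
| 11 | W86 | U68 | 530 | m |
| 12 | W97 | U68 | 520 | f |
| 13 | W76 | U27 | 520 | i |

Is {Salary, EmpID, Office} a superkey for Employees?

All 13 rows have distinct {Salary, EmpID, Office} values, so {Salary, EmpID, Office} → (all attributes) holds and {Salary, EmpID, Office} is a superkey.

Yes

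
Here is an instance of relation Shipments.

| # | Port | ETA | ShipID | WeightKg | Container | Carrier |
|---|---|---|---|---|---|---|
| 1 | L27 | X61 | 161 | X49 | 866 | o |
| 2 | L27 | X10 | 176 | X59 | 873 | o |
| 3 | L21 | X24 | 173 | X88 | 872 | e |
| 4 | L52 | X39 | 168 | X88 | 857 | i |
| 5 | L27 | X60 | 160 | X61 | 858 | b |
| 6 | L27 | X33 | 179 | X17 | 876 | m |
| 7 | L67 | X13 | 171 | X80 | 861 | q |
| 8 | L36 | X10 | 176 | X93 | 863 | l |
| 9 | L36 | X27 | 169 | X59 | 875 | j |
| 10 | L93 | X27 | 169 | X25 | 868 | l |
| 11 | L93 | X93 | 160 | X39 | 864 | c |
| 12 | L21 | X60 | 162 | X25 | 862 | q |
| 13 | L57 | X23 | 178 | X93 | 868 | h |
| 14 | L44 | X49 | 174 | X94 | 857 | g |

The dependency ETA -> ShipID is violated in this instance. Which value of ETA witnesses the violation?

ETA=X61: row 1 → ShipID = 161 ✓
ETA=X10: rows 2, 8 → ShipID = 176, 176 ✓
ETA=X24: row 3 → ShipID = 173 ✓
ETA=X39: row 4 → ShipID = 168 ✓
ETA=X60: rows 5, 12 → ShipID takes values {160, 162} — violation
ETA=X33: row 6 → ShipID = 179 ✓
ETA=X13: row 7 → ShipID = 171 ✓
ETA=X27: rows 9, 10 → ShipID = 169, 169 ✓
ETA=X93: row 11 → ShipID = 160 ✓
ETA=X23: row 13 → ShipID = 178 ✓
ETA=X49: row 14 → ShipID = 174 ✓
The only ETA value with inconsistent ShipID is ETA=X60.

X60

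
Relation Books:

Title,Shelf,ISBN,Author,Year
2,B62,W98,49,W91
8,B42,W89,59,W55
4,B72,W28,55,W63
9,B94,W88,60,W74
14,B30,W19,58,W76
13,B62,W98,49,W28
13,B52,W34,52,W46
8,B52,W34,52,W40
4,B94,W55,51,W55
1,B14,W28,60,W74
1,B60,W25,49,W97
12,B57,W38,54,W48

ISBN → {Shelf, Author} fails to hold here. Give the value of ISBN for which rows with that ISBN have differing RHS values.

W28

ISBN=W98: 2 rows → {Shelf,Author} = (B62, 49), (B62, 49) ✓
ISBN=W89: 1 row → {Shelf,Author} = (B42, 59) ✓
ISBN=W28: 2 rows → {Shelf,Author} takes values {(B72, 55), (B14, 60)} — violation
ISBN=W88: 1 row → {Shelf,Author} = (B94, 60) ✓
ISBN=W19: 1 row → {Shelf,Author} = (B30, 58) ✓
ISBN=W34: 2 rows → {Shelf,Author} = (B52, 52), (B52, 52) ✓
ISBN=W55: 1 row → {Shelf,Author} = (B94, 51) ✓
ISBN=W25: 1 row → {Shelf,Author} = (B60, 49) ✓
ISBN=W38: 1 row → {Shelf,Author} = (B57, 54) ✓
The only ISBN value with inconsistent RHS is ISBN=W28.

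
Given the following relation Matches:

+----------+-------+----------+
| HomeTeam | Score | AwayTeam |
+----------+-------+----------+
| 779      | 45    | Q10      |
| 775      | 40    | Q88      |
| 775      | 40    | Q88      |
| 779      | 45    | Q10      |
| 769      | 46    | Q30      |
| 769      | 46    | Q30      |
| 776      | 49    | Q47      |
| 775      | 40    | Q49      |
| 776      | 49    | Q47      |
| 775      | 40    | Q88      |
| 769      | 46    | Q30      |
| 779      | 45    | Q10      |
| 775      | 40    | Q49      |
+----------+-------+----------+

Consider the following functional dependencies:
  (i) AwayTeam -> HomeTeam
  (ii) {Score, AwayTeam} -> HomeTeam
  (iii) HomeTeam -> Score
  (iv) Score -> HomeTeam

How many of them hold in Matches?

(i) AwayTeam -> HomeTeam: every LHS value maps to a single RHS value — holds.
(ii) {Score, AwayTeam} -> HomeTeam: every LHS value maps to a single RHS value — holds.
(iii) HomeTeam -> Score: every LHS value maps to a single RHS value — holds.
(iv) Score -> HomeTeam: every LHS value maps to a single RHS value — holds.
4 of the 4 dependencies hold.

4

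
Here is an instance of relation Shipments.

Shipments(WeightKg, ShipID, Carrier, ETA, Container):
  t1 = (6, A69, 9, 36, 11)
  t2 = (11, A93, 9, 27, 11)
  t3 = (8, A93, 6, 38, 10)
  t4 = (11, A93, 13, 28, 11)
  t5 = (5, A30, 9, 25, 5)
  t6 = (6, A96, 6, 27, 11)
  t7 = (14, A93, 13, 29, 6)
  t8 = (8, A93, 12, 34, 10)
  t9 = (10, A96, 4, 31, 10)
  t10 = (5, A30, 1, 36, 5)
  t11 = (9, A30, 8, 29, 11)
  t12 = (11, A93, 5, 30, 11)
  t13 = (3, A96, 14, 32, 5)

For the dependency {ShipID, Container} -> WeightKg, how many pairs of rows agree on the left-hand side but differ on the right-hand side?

(ShipID=A93, Container=11): all 3 rows agree on WeightKg — 0 pairs.
(ShipID=A93, Container=10): all 2 rows agree on WeightKg — 0 pairs.
(ShipID=A30, Container=5): all 2 rows agree on WeightKg — 0 pairs.

0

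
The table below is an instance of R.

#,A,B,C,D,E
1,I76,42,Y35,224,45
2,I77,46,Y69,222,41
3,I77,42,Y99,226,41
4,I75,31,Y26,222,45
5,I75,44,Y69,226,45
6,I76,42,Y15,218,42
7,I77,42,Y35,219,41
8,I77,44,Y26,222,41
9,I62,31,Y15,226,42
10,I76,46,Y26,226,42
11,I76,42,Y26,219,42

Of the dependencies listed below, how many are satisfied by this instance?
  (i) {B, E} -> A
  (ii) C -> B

(i) {B, E} -> A: every LHS value maps to a single RHS value — holds.
(ii) C -> B: C=Y69: rows 2, 5 → B takes values {46, 44} — violation; C=Y26: rows 4, 8, 10, 11 → B takes values {31, 44, 46, 42} — violation; C=Y15: rows 6, 9 → B takes values {42, 31} — violation — fails.
1 of the 2 dependencies holds.

1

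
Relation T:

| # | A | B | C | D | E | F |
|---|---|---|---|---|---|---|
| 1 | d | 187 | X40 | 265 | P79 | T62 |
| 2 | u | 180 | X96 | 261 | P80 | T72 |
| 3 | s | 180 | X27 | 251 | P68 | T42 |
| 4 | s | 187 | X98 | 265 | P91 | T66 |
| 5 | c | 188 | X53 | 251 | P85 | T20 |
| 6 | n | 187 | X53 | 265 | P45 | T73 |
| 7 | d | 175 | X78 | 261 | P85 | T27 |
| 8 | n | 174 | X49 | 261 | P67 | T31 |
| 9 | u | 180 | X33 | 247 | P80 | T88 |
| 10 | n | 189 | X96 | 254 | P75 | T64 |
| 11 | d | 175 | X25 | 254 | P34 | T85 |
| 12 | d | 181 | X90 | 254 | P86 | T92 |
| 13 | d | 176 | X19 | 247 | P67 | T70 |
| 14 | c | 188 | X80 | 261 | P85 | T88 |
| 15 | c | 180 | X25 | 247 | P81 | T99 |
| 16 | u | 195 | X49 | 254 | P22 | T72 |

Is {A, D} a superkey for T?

Rows 11 and 12 have the same {A, D} value (A=d, D=254) but are distinct tuples, so {A, D} does not determine every attribute — not a superkey.

No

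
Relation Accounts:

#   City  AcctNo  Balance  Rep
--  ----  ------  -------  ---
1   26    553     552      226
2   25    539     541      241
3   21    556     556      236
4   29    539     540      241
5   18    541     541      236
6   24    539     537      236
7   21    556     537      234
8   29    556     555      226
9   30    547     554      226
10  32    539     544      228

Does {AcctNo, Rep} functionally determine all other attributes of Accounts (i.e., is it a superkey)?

Rows 2 and 4 have the same {AcctNo, Rep} value (AcctNo=539, Rep=241) but are distinct tuples, so {AcctNo, Rep} does not determine every attribute — not a superkey.

No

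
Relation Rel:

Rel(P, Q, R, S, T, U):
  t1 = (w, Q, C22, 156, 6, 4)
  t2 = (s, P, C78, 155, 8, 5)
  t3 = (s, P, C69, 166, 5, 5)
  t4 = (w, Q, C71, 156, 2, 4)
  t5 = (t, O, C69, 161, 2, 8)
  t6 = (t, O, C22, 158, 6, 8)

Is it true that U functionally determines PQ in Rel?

Yes

U=4: rows 1, 4 → {P,Q} = (w, Q), (w, Q) ✓
U=5: rows 2, 3 → {P,Q} = (s, P), (s, P) ✓
U=8: rows 5, 6 → {P,Q} = (t, O), (t, O) ✓
Every U value is associated with a single PQ value, so U -> PQ holds.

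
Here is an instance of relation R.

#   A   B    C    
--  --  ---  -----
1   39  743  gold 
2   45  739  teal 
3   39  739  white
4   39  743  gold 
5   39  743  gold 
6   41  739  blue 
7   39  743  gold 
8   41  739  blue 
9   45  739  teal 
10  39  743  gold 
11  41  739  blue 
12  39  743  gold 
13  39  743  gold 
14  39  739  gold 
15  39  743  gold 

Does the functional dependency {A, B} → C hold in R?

No

(A=39, B=743): rows 1, 4, 5, 7, 10, 12, 13, 15 → C = gold, gold, gold, gold, gold, gold, gold, gold ✓
(A=45, B=739): rows 2, 9 → C = teal, teal ✓
(A=39, B=739): rows 3, 14 → C takes values {white, gold} — violation
(A=41, B=739): rows 6, 8, 11 → C = blue, blue, blue ✓
Two rows agree on {A, B} but differ on C, so {A, B} → C does not hold.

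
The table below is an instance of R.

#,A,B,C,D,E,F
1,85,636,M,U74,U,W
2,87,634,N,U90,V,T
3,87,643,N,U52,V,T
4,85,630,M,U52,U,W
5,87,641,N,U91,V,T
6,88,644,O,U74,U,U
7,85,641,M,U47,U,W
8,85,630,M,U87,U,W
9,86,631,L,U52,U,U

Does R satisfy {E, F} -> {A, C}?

No

(E=U, F=W): rows 1, 4, 7, 8 → {A,C} = (85, M), (85, M), (85, M), (85, M) ✓
(E=V, F=T): rows 2, 3, 5 → {A,C} = (87, N), (87, N), (87, N) ✓
(E=U, F=U): rows 6, 9 → {A,C} takes values {(88, O), (86, L)} — violation
Two rows agree on {E, F} but differ on {A, C}, so {E, F} -> {A, C} does not hold.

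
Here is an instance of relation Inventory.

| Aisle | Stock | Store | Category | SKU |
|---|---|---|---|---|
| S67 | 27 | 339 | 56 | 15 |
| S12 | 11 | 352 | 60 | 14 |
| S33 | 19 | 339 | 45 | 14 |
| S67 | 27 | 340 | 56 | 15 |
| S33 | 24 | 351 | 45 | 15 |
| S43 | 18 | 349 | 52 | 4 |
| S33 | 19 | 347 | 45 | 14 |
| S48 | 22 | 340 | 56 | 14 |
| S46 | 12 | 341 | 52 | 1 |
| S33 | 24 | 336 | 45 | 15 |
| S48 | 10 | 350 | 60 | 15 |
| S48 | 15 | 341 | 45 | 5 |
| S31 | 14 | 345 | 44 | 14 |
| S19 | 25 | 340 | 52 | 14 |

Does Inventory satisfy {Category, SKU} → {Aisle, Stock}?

(Category=56, SKU=15): 2 rows → {Aisle,Stock} = (S67, 27), (S67, 27) ✓
(Category=60, SKU=14): 1 row → {Aisle,Stock} = (S12, 11) ✓
(Category=45, SKU=14): 2 rows → {Aisle,Stock} = (S33, 19), (S33, 19) ✓
(Category=45, SKU=15): 2 rows → {Aisle,Stock} = (S33, 24), (S33, 24) ✓
(Category=52, SKU=4): 1 row → {Aisle,Stock} = (S43, 18) ✓
(Category=56, SKU=14): 1 row → {Aisle,Stock} = (S48, 22) ✓
(Category=52, SKU=1): 1 row → {Aisle,Stock} = (S46, 12) ✓
(Category=60, SKU=15): 1 row → {Aisle,Stock} = (S48, 10) ✓
(Category=45, SKU=5): 1 row → {Aisle,Stock} = (S48, 15) ✓
(Category=44, SKU=14): 1 row → {Aisle,Stock} = (S31, 14) ✓
(Category=52, SKU=14): 1 row → {Aisle,Stock} = (S19, 25) ✓
Every {Category, SKU} value is associated with a single {Aisle, Stock} value, so {Category, SKU} → {Aisle, Stock} holds.

Yes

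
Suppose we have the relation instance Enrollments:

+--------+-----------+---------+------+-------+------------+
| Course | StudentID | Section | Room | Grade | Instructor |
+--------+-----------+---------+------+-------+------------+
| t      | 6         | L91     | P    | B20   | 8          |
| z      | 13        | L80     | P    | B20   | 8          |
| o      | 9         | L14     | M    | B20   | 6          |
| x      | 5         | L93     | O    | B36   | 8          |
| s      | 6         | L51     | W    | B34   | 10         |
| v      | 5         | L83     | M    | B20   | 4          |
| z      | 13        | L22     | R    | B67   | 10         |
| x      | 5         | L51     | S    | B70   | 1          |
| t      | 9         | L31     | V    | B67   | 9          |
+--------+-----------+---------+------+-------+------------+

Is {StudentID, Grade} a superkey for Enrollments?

Yes

All 9 rows have distinct {StudentID, Grade} values, so {StudentID, Grade} → (all attributes) holds and {StudentID, Grade} is a superkey.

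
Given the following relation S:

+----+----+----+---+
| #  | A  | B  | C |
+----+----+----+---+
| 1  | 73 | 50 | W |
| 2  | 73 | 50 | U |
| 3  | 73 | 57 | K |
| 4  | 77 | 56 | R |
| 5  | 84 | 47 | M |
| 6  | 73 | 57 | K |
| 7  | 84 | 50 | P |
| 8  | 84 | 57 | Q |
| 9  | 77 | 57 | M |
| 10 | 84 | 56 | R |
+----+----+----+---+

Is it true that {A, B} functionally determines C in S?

No

(A=73, B=50): rows 1, 2 → C takes values {W, U} — violation
(A=73, B=57): rows 3, 6 → C = K, K ✓
(A=77, B=56): row 4 → C = R ✓
(A=84, B=47): row 5 → C = M ✓
(A=84, B=50): row 7 → C = P ✓
(A=84, B=57): row 8 → C = Q ✓
(A=77, B=57): row 9 → C = M ✓
(A=84, B=56): row 10 → C = R ✓
Two rows agree on {A, B} but differ on C, so {A, B} → C does not hold.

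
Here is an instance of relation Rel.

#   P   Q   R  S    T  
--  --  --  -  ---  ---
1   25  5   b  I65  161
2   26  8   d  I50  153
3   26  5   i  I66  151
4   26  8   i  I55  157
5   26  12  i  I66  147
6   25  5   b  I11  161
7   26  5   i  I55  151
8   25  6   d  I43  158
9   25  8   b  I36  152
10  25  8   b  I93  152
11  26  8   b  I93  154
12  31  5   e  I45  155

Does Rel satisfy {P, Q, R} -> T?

Yes

(P=25, Q=5, R=b): rows 1, 6 → T = 161, 161 ✓
(P=26, Q=8, R=d): row 2 → T = 153 ✓
(P=26, Q=5, R=i): rows 3, 7 → T = 151, 151 ✓
(P=26, Q=8, R=i): row 4 → T = 157 ✓
(P=26, Q=12, R=i): row 5 → T = 147 ✓
(P=25, Q=6, R=d): row 8 → T = 158 ✓
(P=25, Q=8, R=b): rows 9, 10 → T = 152, 152 ✓
(P=26, Q=8, R=b): row 11 → T = 154 ✓
(P=31, Q=5, R=e): row 12 → T = 155 ✓
Every {P, Q, R} value is associated with a single T value, so {P, Q, R} -> T holds.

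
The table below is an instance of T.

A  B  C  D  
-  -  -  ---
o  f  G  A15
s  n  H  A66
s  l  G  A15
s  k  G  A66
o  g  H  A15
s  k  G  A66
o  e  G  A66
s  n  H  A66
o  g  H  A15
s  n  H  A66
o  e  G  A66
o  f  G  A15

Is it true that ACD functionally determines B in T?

Yes

(A=o, C=G, D=A15): 2 rows → B = f, f ✓
(A=s, C=H, D=A66): 3 rows → B = n, n, n ✓
(A=s, C=G, D=A15): 1 row → B = l ✓
(A=s, C=G, D=A66): 2 rows → B = k, k ✓
(A=o, C=H, D=A15): 2 rows → B = g, g ✓
(A=o, C=G, D=A66): 2 rows → B = e, e ✓
Every ACD value is associated with a single B value, so ACD -> B holds.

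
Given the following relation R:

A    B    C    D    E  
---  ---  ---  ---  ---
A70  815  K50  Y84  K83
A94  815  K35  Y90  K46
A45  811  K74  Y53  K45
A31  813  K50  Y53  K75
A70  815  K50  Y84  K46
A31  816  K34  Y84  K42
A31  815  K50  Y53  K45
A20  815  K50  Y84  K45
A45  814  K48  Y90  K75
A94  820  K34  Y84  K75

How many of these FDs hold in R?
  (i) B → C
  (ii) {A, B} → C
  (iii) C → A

(i) B → C: B=815: 5 rows → C takes values {K50, K35} — violation — fails.
(ii) {A, B} → C: every LHS value maps to a single RHS value — holds.
(iii) C → A: C=K50: 5 rows → A takes values {A70, A31, A20} — violation; C=K34: 2 rows → A takes values {A31, A94} — violation — fails.
1 of the 3 dependencies holds.

1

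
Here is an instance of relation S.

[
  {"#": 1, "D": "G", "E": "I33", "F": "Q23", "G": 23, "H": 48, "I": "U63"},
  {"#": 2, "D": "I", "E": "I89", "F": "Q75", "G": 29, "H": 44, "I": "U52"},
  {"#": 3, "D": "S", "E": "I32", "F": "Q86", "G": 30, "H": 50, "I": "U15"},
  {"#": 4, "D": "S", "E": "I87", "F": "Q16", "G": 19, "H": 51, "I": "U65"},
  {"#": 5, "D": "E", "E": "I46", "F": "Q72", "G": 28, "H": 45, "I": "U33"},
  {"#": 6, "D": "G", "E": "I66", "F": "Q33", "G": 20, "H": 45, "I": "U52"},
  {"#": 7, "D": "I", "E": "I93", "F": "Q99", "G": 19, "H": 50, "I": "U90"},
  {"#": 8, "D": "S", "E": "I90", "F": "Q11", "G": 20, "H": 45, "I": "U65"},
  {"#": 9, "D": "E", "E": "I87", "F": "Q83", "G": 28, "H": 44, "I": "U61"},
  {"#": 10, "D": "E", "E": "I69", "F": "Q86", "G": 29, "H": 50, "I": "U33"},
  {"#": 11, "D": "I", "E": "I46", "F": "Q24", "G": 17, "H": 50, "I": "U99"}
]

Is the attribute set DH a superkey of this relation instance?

Rows 7 and 11 have the same DH value (D=I, H=50) but are distinct tuples, so DH does not determine every attribute — not a superkey.

No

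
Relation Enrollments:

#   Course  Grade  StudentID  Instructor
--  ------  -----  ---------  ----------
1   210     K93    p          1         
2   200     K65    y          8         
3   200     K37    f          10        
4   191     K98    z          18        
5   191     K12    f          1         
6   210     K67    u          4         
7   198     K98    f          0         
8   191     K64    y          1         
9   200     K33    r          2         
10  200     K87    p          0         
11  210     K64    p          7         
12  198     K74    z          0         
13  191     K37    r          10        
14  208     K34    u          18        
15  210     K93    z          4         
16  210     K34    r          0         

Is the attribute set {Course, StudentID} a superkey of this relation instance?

Rows 1 and 11 have the same {Course, StudentID} value (Course=210, StudentID=p) but are distinct tuples, so {Course, StudentID} does not determine every attribute — not a superkey.

No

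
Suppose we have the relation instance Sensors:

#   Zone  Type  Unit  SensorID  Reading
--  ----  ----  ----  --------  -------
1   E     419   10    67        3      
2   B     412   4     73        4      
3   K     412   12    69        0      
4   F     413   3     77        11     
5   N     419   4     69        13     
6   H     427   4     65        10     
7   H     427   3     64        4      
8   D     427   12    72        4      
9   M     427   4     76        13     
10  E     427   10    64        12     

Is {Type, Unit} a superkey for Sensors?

Rows 6 and 9 have the same {Type, Unit} value (Type=427, Unit=4) but are distinct tuples, so {Type, Unit} does not determine every attribute — not a superkey.

No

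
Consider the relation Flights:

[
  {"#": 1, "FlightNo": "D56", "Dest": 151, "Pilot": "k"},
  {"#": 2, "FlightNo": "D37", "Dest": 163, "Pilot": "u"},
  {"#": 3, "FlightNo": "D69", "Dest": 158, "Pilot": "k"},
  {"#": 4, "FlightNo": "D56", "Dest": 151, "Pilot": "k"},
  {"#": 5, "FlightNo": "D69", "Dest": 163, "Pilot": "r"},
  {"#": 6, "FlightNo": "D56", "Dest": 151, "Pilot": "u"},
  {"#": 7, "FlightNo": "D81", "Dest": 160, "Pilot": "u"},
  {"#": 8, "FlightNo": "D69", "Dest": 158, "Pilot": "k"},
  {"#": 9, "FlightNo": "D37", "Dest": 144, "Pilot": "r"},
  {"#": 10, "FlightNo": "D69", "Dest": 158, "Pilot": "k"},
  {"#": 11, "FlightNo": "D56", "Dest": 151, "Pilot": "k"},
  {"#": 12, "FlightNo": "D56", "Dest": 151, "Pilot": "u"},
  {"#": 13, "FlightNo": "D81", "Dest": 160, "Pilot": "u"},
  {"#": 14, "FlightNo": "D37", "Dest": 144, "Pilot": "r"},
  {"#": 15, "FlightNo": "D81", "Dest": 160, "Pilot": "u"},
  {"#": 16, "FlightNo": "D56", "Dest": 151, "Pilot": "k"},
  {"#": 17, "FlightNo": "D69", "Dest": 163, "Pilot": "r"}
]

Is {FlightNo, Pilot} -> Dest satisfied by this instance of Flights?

(FlightNo=D56, Pilot=k): rows 1, 4, 11, 16 → Dest = 151, 151, 151, 151 ✓
(FlightNo=D37, Pilot=u): row 2 → Dest = 163 ✓
(FlightNo=D69, Pilot=k): rows 3, 8, 10 → Dest = 158, 158, 158 ✓
(FlightNo=D69, Pilot=r): rows 5, 17 → Dest = 163, 163 ✓
(FlightNo=D56, Pilot=u): rows 6, 12 → Dest = 151, 151 ✓
(FlightNo=D81, Pilot=u): rows 7, 13, 15 → Dest = 160, 160, 160 ✓
(FlightNo=D37, Pilot=r): rows 9, 14 → Dest = 144, 144 ✓
Every {FlightNo, Pilot} value is associated with a single Dest value, so {FlightNo, Pilot} -> Dest holds.

Yes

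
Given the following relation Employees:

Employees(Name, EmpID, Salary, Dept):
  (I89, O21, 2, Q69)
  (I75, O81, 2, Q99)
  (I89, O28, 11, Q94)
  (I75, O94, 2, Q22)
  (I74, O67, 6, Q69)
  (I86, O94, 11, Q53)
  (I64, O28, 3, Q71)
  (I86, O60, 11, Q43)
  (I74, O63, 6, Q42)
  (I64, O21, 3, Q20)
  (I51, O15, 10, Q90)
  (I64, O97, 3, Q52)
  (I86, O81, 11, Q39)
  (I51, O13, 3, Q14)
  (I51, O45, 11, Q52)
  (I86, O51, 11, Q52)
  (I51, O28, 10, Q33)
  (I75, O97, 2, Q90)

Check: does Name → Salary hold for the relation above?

No

Name=I89: 2 rows → Salary takes values {2, 11} — violation
Name=I75: 3 rows → Salary = 2, 2, 2 ✓
Name=I74: 2 rows → Salary = 6, 6 ✓
Name=I86: 4 rows → Salary = 11, 11, 11, 11 ✓
Name=I64: 3 rows → Salary = 3, 3, 3 ✓
Name=I51: 4 rows → Salary takes values {10, 3, 11} — violation
Two rows agree on Name but differ on Salary, so Name → Salary does not hold.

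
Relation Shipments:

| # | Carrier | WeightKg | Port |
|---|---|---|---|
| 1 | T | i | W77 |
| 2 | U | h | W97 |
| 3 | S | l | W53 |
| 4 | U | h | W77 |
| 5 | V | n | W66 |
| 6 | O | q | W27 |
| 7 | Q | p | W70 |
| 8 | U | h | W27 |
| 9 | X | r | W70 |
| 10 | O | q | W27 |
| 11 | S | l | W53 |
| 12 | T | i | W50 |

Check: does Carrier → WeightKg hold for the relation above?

Carrier=T: rows 1, 12 → WeightKg = i, i ✓
Carrier=U: rows 2, 4, 8 → WeightKg = h, h, h ✓
Carrier=S: rows 3, 11 → WeightKg = l, l ✓
Carrier=V: row 5 → WeightKg = n ✓
Carrier=O: rows 6, 10 → WeightKg = q, q ✓
Carrier=Q: row 7 → WeightKg = p ✓
Carrier=X: row 9 → WeightKg = r ✓
Every Carrier value is associated with a single WeightKg value, so Carrier → WeightKg holds.

Yes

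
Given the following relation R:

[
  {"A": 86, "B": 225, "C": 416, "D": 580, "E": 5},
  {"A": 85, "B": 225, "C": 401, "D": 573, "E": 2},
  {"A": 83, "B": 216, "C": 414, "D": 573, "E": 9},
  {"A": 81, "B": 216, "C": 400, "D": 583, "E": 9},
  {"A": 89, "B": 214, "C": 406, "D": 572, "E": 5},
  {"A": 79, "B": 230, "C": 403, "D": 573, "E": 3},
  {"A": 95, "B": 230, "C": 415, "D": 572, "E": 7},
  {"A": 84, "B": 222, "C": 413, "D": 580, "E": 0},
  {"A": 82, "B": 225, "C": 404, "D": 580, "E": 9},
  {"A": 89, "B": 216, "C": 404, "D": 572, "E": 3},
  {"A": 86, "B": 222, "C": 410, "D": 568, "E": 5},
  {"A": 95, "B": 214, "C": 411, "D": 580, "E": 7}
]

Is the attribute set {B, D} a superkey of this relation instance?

No

Two distinct rows share (B=225, D=580), so {B, D} does not determine every attribute — not a superkey.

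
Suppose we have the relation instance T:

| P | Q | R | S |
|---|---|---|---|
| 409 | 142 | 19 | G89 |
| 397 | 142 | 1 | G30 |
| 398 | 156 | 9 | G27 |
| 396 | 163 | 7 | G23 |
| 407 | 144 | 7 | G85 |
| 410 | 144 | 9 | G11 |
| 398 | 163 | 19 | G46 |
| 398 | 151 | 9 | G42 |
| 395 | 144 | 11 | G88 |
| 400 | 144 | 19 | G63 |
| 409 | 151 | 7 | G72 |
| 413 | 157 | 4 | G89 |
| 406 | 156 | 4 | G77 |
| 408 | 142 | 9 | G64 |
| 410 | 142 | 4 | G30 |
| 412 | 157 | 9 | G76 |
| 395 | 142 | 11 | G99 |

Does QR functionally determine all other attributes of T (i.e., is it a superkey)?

All 17 rows have distinct QR values, so QR → (all attributes) holds and QR is a superkey.

Yes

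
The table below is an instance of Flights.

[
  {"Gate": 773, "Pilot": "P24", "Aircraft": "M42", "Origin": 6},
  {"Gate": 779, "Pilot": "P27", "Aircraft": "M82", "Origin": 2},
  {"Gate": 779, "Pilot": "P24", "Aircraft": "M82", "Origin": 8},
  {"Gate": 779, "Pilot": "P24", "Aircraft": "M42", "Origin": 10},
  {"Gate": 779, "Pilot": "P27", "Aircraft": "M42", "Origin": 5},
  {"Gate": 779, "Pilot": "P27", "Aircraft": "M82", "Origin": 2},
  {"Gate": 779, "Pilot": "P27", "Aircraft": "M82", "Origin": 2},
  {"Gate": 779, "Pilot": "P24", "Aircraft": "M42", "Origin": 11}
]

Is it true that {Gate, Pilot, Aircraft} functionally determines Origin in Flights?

(Gate=773, Pilot=P24, Aircraft=M42): 1 row → Origin = 6 ✓
(Gate=779, Pilot=P27, Aircraft=M82): 3 rows → Origin = 2, 2, 2 ✓
(Gate=779, Pilot=P24, Aircraft=M82): 1 row → Origin = 8 ✓
(Gate=779, Pilot=P24, Aircraft=M42): 2 rows → Origin takes values {10, 11} — violation
(Gate=779, Pilot=P27, Aircraft=M42): 1 row → Origin = 5 ✓
Two rows agree on {Gate, Pilot, Aircraft} but differ on Origin, so {Gate, Pilot, Aircraft} → Origin does not hold.

No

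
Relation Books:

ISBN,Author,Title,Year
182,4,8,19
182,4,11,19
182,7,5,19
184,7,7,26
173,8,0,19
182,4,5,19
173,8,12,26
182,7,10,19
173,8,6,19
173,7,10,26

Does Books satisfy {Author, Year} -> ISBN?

No

(Author=4, Year=19): 3 rows → ISBN = 182, 182, 182 ✓
(Author=7, Year=19): 2 rows → ISBN = 182, 182 ✓
(Author=7, Year=26): 2 rows → ISBN takes values {184, 173} — violation
(Author=8, Year=19): 2 rows → ISBN = 173, 173 ✓
(Author=8, Year=26): 1 row → ISBN = 173 ✓
Two rows agree on {Author, Year} but differ on ISBN, so {Author, Year} -> ISBN does not hold.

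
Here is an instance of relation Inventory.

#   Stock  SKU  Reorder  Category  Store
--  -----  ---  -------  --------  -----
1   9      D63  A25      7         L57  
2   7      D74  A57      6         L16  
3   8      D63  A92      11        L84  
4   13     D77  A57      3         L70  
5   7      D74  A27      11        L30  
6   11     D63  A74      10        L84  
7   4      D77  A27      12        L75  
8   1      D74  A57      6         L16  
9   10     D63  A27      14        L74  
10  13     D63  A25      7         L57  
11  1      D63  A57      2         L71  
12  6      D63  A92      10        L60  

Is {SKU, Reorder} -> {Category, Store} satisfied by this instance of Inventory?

No

(SKU=D63, Reorder=A25): rows 1, 10 → {Category,Store} = (7, L57), (7, L57) ✓
(SKU=D74, Reorder=A57): rows 2, 8 → {Category,Store} = (6, L16), (6, L16) ✓
(SKU=D63, Reorder=A92): rows 3, 12 → {Category,Store} takes values {(11, L84), (10, L60)} — violation
(SKU=D77, Reorder=A57): row 4 → {Category,Store} = (3, L70) ✓
(SKU=D74, Reorder=A27): row 5 → {Category,Store} = (11, L30) ✓
(SKU=D63, Reorder=A74): row 6 → {Category,Store} = (10, L84) ✓
(SKU=D77, Reorder=A27): row 7 → {Category,Store} = (12, L75) ✓
(SKU=D63, Reorder=A27): row 9 → {Category,Store} = (14, L74) ✓
(SKU=D63, Reorder=A57): row 11 → {Category,Store} = (2, L71) ✓
Two rows agree on {SKU, Reorder} but differ on {Category, Store}, so {SKU, Reorder} -> {Category, Store} does not hold.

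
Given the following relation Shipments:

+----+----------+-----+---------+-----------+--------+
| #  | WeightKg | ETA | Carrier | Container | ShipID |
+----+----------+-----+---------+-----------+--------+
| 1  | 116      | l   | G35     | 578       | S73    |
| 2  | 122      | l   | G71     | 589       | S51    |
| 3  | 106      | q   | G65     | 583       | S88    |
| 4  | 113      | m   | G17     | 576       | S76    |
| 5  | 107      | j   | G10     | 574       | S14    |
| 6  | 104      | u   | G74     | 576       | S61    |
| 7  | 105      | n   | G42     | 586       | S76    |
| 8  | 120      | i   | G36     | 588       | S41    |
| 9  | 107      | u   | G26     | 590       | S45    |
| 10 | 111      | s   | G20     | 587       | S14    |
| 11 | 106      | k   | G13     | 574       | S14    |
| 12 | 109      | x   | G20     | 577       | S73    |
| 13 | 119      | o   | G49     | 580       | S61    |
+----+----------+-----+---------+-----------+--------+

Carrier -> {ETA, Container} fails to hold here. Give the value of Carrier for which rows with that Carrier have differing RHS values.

Carrier=G35: row 1 → {ETA,Container} = (l, 578) ✓
Carrier=G71: row 2 → {ETA,Container} = (l, 589) ✓
Carrier=G65: row 3 → {ETA,Container} = (q, 583) ✓
Carrier=G17: row 4 → {ETA,Container} = (m, 576) ✓
Carrier=G10: row 5 → {ETA,Container} = (j, 574) ✓
Carrier=G74: row 6 → {ETA,Container} = (u, 576) ✓
Carrier=G42: row 7 → {ETA,Container} = (n, 586) ✓
Carrier=G36: row 8 → {ETA,Container} = (i, 588) ✓
Carrier=G26: row 9 → {ETA,Container} = (u, 590) ✓
Carrier=G20: rows 10, 12 → {ETA,Container} takes values {(s, 587), (x, 577)} — violation
Carrier=G13: row 11 → {ETA,Container} = (k, 574) ✓
Carrier=G49: row 13 → {ETA,Container} = (o, 580) ✓
The only Carrier value with inconsistent RHS is Carrier=G20.

G20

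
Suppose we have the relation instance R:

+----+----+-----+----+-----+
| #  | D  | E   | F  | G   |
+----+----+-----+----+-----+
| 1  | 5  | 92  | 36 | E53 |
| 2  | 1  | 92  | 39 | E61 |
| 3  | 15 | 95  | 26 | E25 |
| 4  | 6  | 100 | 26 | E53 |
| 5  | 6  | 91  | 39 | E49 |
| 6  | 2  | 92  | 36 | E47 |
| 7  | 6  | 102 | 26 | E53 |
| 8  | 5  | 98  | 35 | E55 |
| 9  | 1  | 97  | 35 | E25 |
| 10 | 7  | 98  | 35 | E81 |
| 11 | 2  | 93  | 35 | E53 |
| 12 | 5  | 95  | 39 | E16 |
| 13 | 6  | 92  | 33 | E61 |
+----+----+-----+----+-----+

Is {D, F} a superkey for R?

Rows 4 and 7 have the same {D, F} value (D=6, F=26) but are distinct tuples, so {D, F} does not determine every attribute — not a superkey.

No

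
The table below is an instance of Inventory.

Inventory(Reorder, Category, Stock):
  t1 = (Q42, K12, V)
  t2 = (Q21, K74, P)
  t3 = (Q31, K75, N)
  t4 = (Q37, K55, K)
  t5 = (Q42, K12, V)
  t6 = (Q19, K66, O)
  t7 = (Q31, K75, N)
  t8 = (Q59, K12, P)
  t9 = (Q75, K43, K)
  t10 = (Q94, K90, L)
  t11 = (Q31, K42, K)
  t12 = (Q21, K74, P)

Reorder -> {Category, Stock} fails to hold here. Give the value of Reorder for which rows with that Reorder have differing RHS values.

Reorder=Q42: rows 1, 5 → {Category,Stock} = (K12, V), (K12, V) ✓
Reorder=Q21: rows 2, 12 → {Category,Stock} = (K74, P), (K74, P) ✓
Reorder=Q31: rows 3, 7, 11 → {Category,Stock} takes values {(K75, N), (K42, K)} — violation
Reorder=Q37: row 4 → {Category,Stock} = (K55, K) ✓
Reorder=Q19: row 6 → {Category,Stock} = (K66, O) ✓
Reorder=Q59: row 8 → {Category,Stock} = (K12, P) ✓
Reorder=Q75: row 9 → {Category,Stock} = (K43, K) ✓
Reorder=Q94: row 10 → {Category,Stock} = (K90, L) ✓
The only Reorder value with inconsistent RHS is Reorder=Q31.

Q31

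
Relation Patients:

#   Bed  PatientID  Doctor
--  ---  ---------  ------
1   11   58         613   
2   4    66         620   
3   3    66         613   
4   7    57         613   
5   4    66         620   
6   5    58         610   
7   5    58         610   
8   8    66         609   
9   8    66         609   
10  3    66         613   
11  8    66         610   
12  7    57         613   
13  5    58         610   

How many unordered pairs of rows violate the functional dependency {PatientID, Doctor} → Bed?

(PatientID=66, Doctor=620): all 2 rows agree on Bed — 0 pairs.
(PatientID=66, Doctor=613): all 2 rows agree on Bed — 0 pairs.
(PatientID=57, Doctor=613): all 2 rows agree on Bed — 0 pairs.
(PatientID=58, Doctor=610): all 3 rows agree on Bed — 0 pairs.
(PatientID=66, Doctor=609): all 2 rows agree on Bed — 0 pairs.

0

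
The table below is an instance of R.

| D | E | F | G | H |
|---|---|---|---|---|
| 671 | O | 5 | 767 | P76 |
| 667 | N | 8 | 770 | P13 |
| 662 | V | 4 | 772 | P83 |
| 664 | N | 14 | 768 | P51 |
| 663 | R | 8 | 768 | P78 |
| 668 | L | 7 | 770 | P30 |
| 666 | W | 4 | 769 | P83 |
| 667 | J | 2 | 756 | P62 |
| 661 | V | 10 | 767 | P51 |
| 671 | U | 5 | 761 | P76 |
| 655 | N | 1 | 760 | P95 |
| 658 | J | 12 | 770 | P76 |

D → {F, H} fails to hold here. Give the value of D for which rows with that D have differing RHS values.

667

D=671: 2 rows → {F,H} = (5, P76), (5, P76) ✓
D=667: 2 rows → {F,H} takes values {(8, P13), (2, P62)} — violation
D=662: 1 row → {F,H} = (4, P83) ✓
D=664: 1 row → {F,H} = (14, P51) ✓
D=663: 1 row → {F,H} = (8, P78) ✓
D=668: 1 row → {F,H} = (7, P30) ✓
D=666: 1 row → {F,H} = (4, P83) ✓
D=661: 1 row → {F,H} = (10, P51) ✓
D=655: 1 row → {F,H} = (1, P95) ✓
D=658: 1 row → {F,H} = (12, P76) ✓
The only D value with inconsistent RHS is D=667.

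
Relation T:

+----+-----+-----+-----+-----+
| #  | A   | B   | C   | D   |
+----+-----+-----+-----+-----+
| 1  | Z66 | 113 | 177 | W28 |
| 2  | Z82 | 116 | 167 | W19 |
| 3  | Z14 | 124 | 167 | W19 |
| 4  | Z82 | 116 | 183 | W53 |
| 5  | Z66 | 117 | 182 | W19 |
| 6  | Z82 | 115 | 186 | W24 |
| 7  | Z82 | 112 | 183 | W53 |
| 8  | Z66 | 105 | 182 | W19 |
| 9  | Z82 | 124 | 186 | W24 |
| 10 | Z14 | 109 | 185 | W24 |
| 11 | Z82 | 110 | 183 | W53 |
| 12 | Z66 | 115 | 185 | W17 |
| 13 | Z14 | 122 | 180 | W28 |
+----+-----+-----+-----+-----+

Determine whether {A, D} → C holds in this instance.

(A=Z66, D=W28): row 1 → C = 177 ✓
(A=Z82, D=W19): row 2 → C = 167 ✓
(A=Z14, D=W19): row 3 → C = 167 ✓
(A=Z82, D=W53): rows 4, 7, 11 → C = 183, 183, 183 ✓
(A=Z66, D=W19): rows 5, 8 → C = 182, 182 ✓
(A=Z82, D=W24): rows 6, 9 → C = 186, 186 ✓
(A=Z14, D=W24): row 10 → C = 185 ✓
(A=Z66, D=W17): row 12 → C = 185 ✓
(A=Z14, D=W28): row 13 → C = 180 ✓
Every {A, D} value is associated with a single C value, so {A, D} → C holds.

Yes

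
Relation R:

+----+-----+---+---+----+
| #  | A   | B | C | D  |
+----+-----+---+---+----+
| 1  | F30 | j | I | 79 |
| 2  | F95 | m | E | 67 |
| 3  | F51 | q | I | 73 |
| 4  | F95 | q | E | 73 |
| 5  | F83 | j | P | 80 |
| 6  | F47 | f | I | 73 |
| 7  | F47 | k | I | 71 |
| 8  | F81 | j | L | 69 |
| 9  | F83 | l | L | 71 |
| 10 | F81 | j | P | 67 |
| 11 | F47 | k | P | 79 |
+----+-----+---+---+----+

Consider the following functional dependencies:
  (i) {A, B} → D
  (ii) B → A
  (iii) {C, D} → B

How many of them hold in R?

(i) {A, B} → D: (A=F47, B=k): rows 7, 11 → D takes values {71, 79} — violation; (A=F81, B=j): rows 8, 10 → D takes values {69, 67} — violation — fails.
(ii) B → A: B=j: rows 1, 5, 8, 10 → A takes values {F30, F83, F81} — violation; B=q: rows 3, 4 → A takes values {F51, F95} — violation — fails.
(iii) {C, D} → B: (C=I, D=73): rows 3, 6 → B takes values {q, f} — violation — fails.
None of the 3 dependencies hold.

0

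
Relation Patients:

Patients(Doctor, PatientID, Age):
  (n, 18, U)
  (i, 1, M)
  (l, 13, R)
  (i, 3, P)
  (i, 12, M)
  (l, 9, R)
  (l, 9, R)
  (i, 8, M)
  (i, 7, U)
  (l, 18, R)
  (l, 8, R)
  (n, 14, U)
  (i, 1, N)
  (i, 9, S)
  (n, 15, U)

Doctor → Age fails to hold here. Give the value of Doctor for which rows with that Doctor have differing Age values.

i

Doctor=n: 3 rows → Age = U, U, U ✓
Doctor=i: 7 rows → Age takes values {M, P, U, N, S} — violation
Doctor=l: 5 rows → Age = R, R, R, R, R ✓
The only Doctor value with inconsistent Age is Doctor=i.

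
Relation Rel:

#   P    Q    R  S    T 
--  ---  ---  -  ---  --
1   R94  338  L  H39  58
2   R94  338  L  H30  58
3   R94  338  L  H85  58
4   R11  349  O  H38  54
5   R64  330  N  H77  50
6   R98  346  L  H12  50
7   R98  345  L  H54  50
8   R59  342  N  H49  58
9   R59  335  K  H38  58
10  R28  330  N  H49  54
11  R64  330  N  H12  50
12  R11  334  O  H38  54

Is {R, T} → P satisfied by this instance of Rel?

(R=L, T=58): rows 1, 2, 3 → P = R94, R94, R94 ✓
(R=O, T=54): rows 4, 12 → P = R11, R11 ✓
(R=N, T=50): rows 5, 11 → P = R64, R64 ✓
(R=L, T=50): rows 6, 7 → P = R98, R98 ✓
(R=N, T=58): row 8 → P = R59 ✓
(R=K, T=58): row 9 → P = R59 ✓
(R=N, T=54): row 10 → P = R28 ✓
Every {R, T} value is associated with a single P value, so {R, T} → P holds.

Yes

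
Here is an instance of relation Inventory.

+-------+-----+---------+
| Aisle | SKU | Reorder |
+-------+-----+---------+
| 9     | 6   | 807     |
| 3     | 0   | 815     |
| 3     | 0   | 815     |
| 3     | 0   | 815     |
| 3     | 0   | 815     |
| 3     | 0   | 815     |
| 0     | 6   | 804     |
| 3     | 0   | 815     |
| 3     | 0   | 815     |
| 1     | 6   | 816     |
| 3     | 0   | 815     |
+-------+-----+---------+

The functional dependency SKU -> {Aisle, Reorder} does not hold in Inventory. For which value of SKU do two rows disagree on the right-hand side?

SKU=6: 3 rows → {Aisle,Reorder} takes values {(9, 807), (0, 804), (1, 816)} — violation
SKU=0: 8 rows → {Aisle,Reorder} = (3, 815), (3, 815), (3, 815), (3, 815), (3, 815), (3, 815), (3, 815), (3, 815) ✓
The only SKU value with inconsistent RHS is SKU=6.

6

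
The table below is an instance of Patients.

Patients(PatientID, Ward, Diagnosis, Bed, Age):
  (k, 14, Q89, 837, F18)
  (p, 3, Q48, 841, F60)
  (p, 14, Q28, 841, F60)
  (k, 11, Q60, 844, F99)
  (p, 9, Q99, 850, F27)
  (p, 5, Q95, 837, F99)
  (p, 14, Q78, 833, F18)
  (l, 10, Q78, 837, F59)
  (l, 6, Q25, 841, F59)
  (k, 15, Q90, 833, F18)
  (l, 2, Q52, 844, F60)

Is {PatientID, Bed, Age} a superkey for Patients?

Two distinct rows share (PatientID=p, Bed=841, Age=F60), so {PatientID, Bed, Age} does not determine every attribute — not a superkey.

No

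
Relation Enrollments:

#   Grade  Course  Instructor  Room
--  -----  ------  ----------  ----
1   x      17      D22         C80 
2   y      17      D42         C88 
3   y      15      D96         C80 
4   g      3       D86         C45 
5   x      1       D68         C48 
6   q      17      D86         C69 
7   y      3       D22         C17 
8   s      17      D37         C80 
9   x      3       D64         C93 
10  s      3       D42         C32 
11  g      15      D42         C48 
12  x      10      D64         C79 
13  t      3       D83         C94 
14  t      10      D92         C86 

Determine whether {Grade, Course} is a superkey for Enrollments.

Yes

All 14 rows have distinct {Grade, Course} values, so {Grade, Course} → (all attributes) holds and {Grade, Course} is a superkey.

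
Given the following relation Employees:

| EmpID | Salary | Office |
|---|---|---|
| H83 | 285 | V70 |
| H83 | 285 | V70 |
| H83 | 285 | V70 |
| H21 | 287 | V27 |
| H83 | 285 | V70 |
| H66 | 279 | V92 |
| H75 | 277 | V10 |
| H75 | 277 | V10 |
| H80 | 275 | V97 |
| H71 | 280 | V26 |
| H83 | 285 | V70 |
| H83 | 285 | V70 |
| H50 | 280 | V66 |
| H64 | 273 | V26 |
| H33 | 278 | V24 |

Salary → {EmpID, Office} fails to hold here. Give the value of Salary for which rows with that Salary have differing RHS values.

280

Salary=285: 6 rows → {EmpID,Office} = (H83, V70), (H83, V70), (H83, V70), (H83, V70), (H83, V70), (H83, V70) ✓
Salary=287: 1 row → {EmpID,Office} = (H21, V27) ✓
Salary=279: 1 row → {EmpID,Office} = (H66, V92) ✓
Salary=277: 2 rows → {EmpID,Office} = (H75, V10), (H75, V10) ✓
Salary=275: 1 row → {EmpID,Office} = (H80, V97) ✓
Salary=280: 2 rows → {EmpID,Office} takes values {(H71, V26), (H50, V66)} — violation
Salary=273: 1 row → {EmpID,Office} = (H64, V26) ✓
Salary=278: 1 row → {EmpID,Office} = (H33, V24) ✓
The only Salary value with inconsistent RHS is Salary=280.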